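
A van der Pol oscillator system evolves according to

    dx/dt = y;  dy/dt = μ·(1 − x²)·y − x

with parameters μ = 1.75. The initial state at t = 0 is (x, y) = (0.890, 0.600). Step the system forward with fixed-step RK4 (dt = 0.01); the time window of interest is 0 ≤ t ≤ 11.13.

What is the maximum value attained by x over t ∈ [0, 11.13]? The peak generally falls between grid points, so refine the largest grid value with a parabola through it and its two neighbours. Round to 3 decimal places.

max x = 2.018

t=0.000: state=(0.890, 0.600)
step 1 (dt=0.01): k1=(0.600, -0.672), k2=(0.597, -0.682), k3=(0.597, -0.681), k4=(0.593, -0.691); state += dt/6·(k1+2k2+2k3+k4)
t=0.010: state=(0.896, 0.593)
t=0.020: state=(0.902, 0.586)
t=0.030: state=(0.908, 0.579)
continuing one RK4 step at a time; state shown every 50 steps (Δt=0.5):
t=0.500: state=(1.076, 0.108)
t=1.000: state=(0.998, -0.411)
t=1.500: state=(0.653, -1.022)
t=2.000: state=(-0.157, -2.428)
t=2.500: state=(-1.585, -2.168)
t=3.000: state=(-1.948, 0.115)
t=3.500: state=(-1.798, 0.399)
t=4.000: state=(-1.571, 0.512)
t=4.500: state=(-1.275, 0.693)
t=5.000: state=(-0.838, 1.128)
t=5.500: state=(0.004, 2.495)
t=6.000: state=(1.575, 2.579)
t=6.500: state=(2.015, -0.098)
t=7.000: state=(1.872, -0.380)
t=7.500: state=(1.659, -0.473)
t=8.000: state=(1.391, -0.614)
t=8.500: state=(1.018, -0.921)
t=9.000: state=(0.375, -1.829)
t=9.500: state=(-1.019, -3.499)
t=10.000: state=(-2.000, -0.339)
t=10.500: state=(-1.935, 0.335)
t=11.000: state=(-1.739, 0.439)
t=11.130: state=(-1.681, 0.464)
largest grid value and its neighbours: x(6.430)=2.01760, x(6.440)=2.01778, x(6.450)=2.01776
parabola through these three points peaks at t≈6.444 with x≈2.01780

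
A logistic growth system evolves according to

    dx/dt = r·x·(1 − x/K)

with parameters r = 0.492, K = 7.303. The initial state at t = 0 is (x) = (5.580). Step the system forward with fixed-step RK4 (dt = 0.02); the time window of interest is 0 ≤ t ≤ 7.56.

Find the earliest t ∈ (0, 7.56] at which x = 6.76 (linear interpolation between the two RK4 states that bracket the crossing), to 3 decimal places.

t = 2.737

t=0.000: state=(5.580)
step 1 (dt=0.02): k1=(0.648), k2=(0.646), k3=(0.646), k4=(0.644); state += dt/6·(k1+2k2+2k3+k4)
t=0.020: state=(5.593)
t=0.040: state=(5.606)
t=0.060: state=(5.619)
continuing one RK4 step at a time; state shown every 25 steps (Δt=0.5):
t=0.500: state=(5.883)
t=1.000: state=(6.143)
t=1.500: state=(6.364)
t=2.000: state=(6.547)
t=2.500: state=(6.698)
t=2.720: state=(6.756)
next step: t=2.740: state=(6.761) — x has crossed 6.76
linear interpolation between t=2.720 (6.75581) and t=2.740 (6.76077) → t≈2.737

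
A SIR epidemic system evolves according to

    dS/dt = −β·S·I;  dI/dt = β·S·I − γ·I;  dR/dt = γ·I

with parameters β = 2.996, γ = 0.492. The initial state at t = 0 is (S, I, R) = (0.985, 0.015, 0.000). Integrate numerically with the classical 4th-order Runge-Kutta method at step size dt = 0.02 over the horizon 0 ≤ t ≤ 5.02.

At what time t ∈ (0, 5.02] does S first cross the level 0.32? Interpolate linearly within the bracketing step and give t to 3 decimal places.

t = 1.964

t=0.000: state=(0.985, 0.015, 0.000)
step 1 (dt=0.02): k1=(-0.044, 0.037, 0.007), k2=(-0.045, 0.038, 0.008), k3=(-0.045, 0.038, 0.008), k4=(-0.046, 0.039, 0.008); state += dt/6·(k1+2k2+2k3+k4)
t=0.020: state=(0.984, 0.016, 0.000)
t=0.040: state=(0.983, 0.017, 0.000)
t=0.060: state=(0.982, 0.017, 0.000)
continuing one RK4 step at a time; state shown every 10 steps (Δt=0.2):
t=0.200: state=(0.974, 0.024, 0.002)
t=0.400: state=(0.955, 0.040, 0.005)
t=0.600: state=(0.927, 0.063, 0.010)
t=0.800: state=(0.884, 0.098, 0.018)
t=1.000: state=(0.822, 0.149, 0.030)
t=1.200: state=(0.737, 0.215, 0.048)
t=1.400: state=(0.633, 0.294, 0.073)
t=1.600: state=(0.518, 0.377, 0.106)
t=1.800: state=(0.404, 0.450, 0.146)
t=1.960: state=(0.322, 0.494, 0.184)
next step: t=1.980: state=(0.313, 0.499, 0.188) — S has crossed 0.32
linear interpolation between t=1.960 (0.32201) and t=1.980 (0.31256) → t≈1.964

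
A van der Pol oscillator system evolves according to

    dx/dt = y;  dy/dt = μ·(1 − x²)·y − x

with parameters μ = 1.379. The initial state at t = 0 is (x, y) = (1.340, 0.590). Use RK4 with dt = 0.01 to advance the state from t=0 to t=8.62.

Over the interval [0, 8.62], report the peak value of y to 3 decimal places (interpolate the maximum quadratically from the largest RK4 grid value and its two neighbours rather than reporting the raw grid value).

t=0.000: state=(1.340, 0.590)
step 1 (dt=0.01): k1=(0.590, -1.987), k2=(0.580, -1.986), k3=(0.580, -1.986), k4=(0.570, -1.984); state += dt/6·(k1+2k2+2k3+k4)
t=0.010: state=(1.346, 0.570)
t=0.020: state=(1.351, 0.550)
t=0.030: state=(1.357, 0.531)
continuing one RK4 step at a time; state shown every 50 steps (Δt=0.5):
t=0.500: state=(1.416, -0.209)
t=1.000: state=(1.193, -0.654)
t=1.500: state=(0.749, -1.175)
t=2.000: state=(-0.089, -2.327)
t=2.500: state=(-1.461, -2.402)
t=3.000: state=(-1.986, -0.047)
t=3.500: state=(-1.854, 0.435)
t=4.000: state=(-1.596, 0.595)
t=4.500: state=(-1.249, 0.816)
t=5.000: state=(-0.735, 1.318)
t=5.500: state=(0.200, 2.582)
t=6.000: state=(1.613, 2.143)
t=6.500: state=(2.012, -0.074)
t=7.000: state=(1.854, -0.452)
t=7.500: state=(1.591, -0.600)
t=8.000: state=(1.241, -0.823)
t=8.500: state=(0.722, -1.334)
t=8.620: state=(0.549, -1.552)
largest grid value and its neighbours: y(5.730)=3.08444, y(5.740)=3.08518, y(5.750)=3.08326
parabola through these three points peaks at t≈5.738 with y≈3.08524

max y = 3.085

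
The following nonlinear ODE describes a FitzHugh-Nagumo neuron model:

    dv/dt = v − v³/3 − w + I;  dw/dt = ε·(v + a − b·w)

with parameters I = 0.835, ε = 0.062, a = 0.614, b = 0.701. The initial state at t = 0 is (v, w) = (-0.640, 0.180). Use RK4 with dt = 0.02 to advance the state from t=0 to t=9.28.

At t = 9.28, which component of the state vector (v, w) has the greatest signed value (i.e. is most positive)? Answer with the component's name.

t=0.000: state=(-0.640, 0.180)
step 1 (dt=0.02): k1=(0.102, -0.009), k2=(0.103, -0.009), k3=(0.103, -0.009), k4=(0.104, -0.009); state += dt/6·(k1+2k2+2k3+k4)
t=0.020: state=(-0.638, 0.180)
t=0.040: state=(-0.636, 0.180)
t=0.060: state=(-0.634, 0.179)
continuing one RK4 step at a time; state shown every 25 steps (Δt=0.5):
t=0.500: state=(-0.579, 0.176)
t=1.000: state=(-0.492, 0.175)
t=1.500: state=(-0.365, 0.177)
t=2.000: state=(-0.170, 0.183)
t=2.500: state=(0.139, 0.197)
t=3.000: state=(0.622, 0.223)
t=3.500: state=(1.234, 0.266)
t=4.000: state=(1.688, 0.324)
t=4.500: state=(1.861, 0.391)
t=5.000: state=(1.894, 0.459)
t=5.500: state=(1.884, 0.526)
t=6.000: state=(1.863, 0.591)
t=6.500: state=(1.838, 0.654)
t=7.000: state=(1.812, 0.715)
t=7.500: state=(1.786, 0.773)
t=8.000: state=(1.760, 0.830)
t=8.500: state=(1.734, 0.885)
t=9.000: state=(1.707, 0.937)
t=9.280: state=(1.692, 0.966)
compare at T: v=1.692, w=0.966

largest component: v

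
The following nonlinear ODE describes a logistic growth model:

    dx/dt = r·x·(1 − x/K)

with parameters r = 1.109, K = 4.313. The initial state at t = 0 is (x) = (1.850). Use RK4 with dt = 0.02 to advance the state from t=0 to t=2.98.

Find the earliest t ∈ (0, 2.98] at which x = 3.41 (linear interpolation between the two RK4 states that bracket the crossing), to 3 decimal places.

t=0.000: state=(1.850)
step 1 (dt=0.02): k1=(1.172), k2=(1.173), k3=(1.173), k4=(1.175); state += dt/6·(k1+2k2+2k3+k4)
t=0.020: state=(1.873)
t=0.040: state=(1.897)
t=0.060: state=(1.921)
continuing one RK4 step at a time; state shown every 5 steps (Δt=0.1):
t=0.100: state=(1.968)
t=0.200: state=(2.087)
t=0.300: state=(2.207)
t=0.400: state=(2.326)
t=0.500: state=(2.444)
t=0.600: state=(2.561)
t=0.700: state=(2.675)
t=0.800: state=(2.786)
t=0.900: state=(2.893)
t=1.000: state=(2.997)
t=1.100: state=(3.096)
t=1.200: state=(3.190)
t=1.300: state=(3.280)
t=1.400: state=(3.365)
t=1.440: state=(3.397)
next step: t=1.460: state=(3.413) — x has crossed 3.41
linear interpolation between t=1.440 (3.39710) and t=1.460 (3.41300) → t≈1.456

t = 1.456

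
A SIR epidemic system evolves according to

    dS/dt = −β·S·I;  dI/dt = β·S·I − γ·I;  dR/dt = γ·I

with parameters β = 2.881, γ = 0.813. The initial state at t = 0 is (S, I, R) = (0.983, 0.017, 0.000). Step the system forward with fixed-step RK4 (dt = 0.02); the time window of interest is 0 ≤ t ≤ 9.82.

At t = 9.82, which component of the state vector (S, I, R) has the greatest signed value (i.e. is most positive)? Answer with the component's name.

largest component: R

t=0.000: state=(0.983, 0.017, 0.000)
step 1 (dt=0.02): k1=(-0.048, 0.034, 0.014), k2=(-0.049, 0.035, 0.014), k3=(-0.049, 0.035, 0.014), k4=(-0.050, 0.036, 0.014); state += dt/6·(k1+2k2+2k3+k4)
t=0.020: state=(0.982, 0.018, 0.000)
t=0.040: state=(0.981, 0.018, 0.001)
t=0.060: state=(0.980, 0.019, 0.001)
continuing one RK4 step at a time; state shown every 25 steps (Δt=0.5):
t=0.500: state=(0.943, 0.046, 0.012)
t=1.000: state=(0.847, 0.111, 0.042)
t=1.500: state=(0.669, 0.222, 0.109)
t=2.000: state=(0.447, 0.331, 0.223)
t=2.500: state=(0.268, 0.365, 0.367)
t=3.000: state=(0.161, 0.329, 0.510)
t=3.500: state=(0.105, 0.264, 0.631)
t=4.000: state=(0.075, 0.200, 0.725)
t=4.500: state=(0.059, 0.147, 0.795)
t=5.000: state=(0.049, 0.105, 0.845)
t=5.500: state=(0.043, 0.075, 0.882)
t=6.000: state=(0.039, 0.053, 0.908)
t=6.500: state=(0.037, 0.037, 0.926)
t=7.000: state=(0.035, 0.026, 0.939)
t=7.500: state=(0.034, 0.018, 0.947)
t=8.000: state=(0.033, 0.013, 0.954)
t=8.500: state=(0.033, 0.009, 0.958)
t=9.000: state=(0.033, 0.006, 0.961)
t=9.500: state=(0.032, 0.004, 0.963)
t=9.820: state=(0.032, 0.003, 0.964)
compare at T: S=0.032, I=0.003, R=0.964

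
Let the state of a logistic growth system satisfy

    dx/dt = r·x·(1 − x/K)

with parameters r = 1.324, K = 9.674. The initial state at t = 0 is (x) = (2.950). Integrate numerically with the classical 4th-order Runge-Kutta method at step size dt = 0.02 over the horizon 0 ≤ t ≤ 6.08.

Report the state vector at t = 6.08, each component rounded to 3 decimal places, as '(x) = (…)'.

t=0.000: state=(2.950)
step 1 (dt=0.02): k1=(2.715), k2=(2.729), k3=(2.729), k4=(2.743); state += dt/6·(k1+2k2+2k3+k4)
t=0.020: state=(3.005)
t=0.040: state=(3.060)
t=0.060: state=(3.115)
continuing one RK4 step at a time; state shown every 10 steps (Δt=0.2):
t=0.200: state=(3.519)
t=0.400: state=(4.130)
t=0.600: state=(4.766)
t=0.800: state=(5.404)
t=1.000: state=(6.022)
t=1.200: state=(6.602)
t=1.400: state=(7.128)
t=1.600: state=(7.593)
t=1.800: state=(7.993)
t=2.000: state=(8.330)
t=2.200: state=(8.608)
t=2.400: state=(8.835)
t=2.600: state=(9.017)
t=2.800: state=(9.161)
t=3.000: state=(9.276)
t=3.200: state=(9.365)
t=3.400: state=(9.435)
t=3.600: state=(9.490)
t=3.800: state=(9.532)
t=4.000: state=(9.565)
t=4.200: state=(9.590)
t=4.400: state=(9.609)
t=4.600: state=(9.624)
t=4.800: state=(9.636)
t=5.000: state=(9.645)
t=5.200: state=(9.651)
t=5.400: state=(9.657)
t=5.600: state=(9.661)
t=5.800: state=(9.664)
t=6.000: state=(9.666)
t=6.080: state=(9.667)

(x) = (9.667)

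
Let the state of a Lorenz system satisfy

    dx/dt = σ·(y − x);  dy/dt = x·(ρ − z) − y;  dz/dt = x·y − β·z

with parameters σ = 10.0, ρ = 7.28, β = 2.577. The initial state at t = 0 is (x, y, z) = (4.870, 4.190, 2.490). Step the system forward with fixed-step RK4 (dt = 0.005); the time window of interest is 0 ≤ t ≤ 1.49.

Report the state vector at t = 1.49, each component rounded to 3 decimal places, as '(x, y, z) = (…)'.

t=0.000: state=(4.870, 4.190, 2.490)
step 1 (dt=0.005): k1=(-6.800, 19.137, 13.989), k2=(-6.152, 18.838, 14.059), k3=(-6.175, 18.846, 14.062), k4=(-5.549, 18.555, 14.134); state += dt/6·(k1+2k2+2k3+k4)
t=0.005: state=(4.839, 4.284, 2.560)
t=0.010: state=(4.814, 4.376, 2.631)
t=0.015: state=(4.795, 4.464, 2.703)
continuing one RK4 step at a time; state shown every 10 steps (Δt=0.05):
t=0.050: state=(4.787, 5.019, 3.230)
t=0.100: state=(5.017, 5.641, 4.067)
t=0.150: state=(5.359, 6.059, 5.006)
t=0.200: state=(5.681, 6.240, 6.002)
t=0.250: state=(5.892, 6.157, 6.969)
t=0.300: state=(5.932, 5.821, 7.796)
t=0.350: state=(5.782, 5.298, 8.387)
t=0.400: state=(5.462, 4.687, 8.692)
t=0.450: state=(5.028, 4.088, 8.719)
t=0.500: state=(4.544, 3.572, 8.522)
t=0.550: state=(4.072, 3.171, 8.170)
t=0.600: state=(3.654, 2.890, 7.728)
t=0.650: state=(3.313, 2.713, 7.249)
t=0.700: state=(3.055, 2.622, 6.769)
t=0.750: state=(2.878, 2.602, 6.312)
t=0.800: state=(2.775, 2.637, 5.895)
t=0.850: state=(2.737, 2.720, 5.528)
t=0.900: state=(2.755, 2.843, 5.217)
t=0.950: state=(2.823, 3.003, 4.968)
t=1.000: state=(2.933, 3.194, 4.786)
t=1.050: state=(3.082, 3.413, 4.673)
t=1.100: state=(3.263, 3.654, 4.634)
t=1.150: state=(3.471, 3.908, 4.672)
t=1.200: state=(3.697, 4.164, 4.787)
t=1.250: state=(3.934, 4.408, 4.976)
t=1.300: state=(4.167, 4.623, 5.235)
t=1.350: state=(4.385, 4.792, 5.549)
t=1.400: state=(4.570, 4.899, 5.899)
t=1.450: state=(4.709, 4.931, 6.258)
t=1.490: state=(4.778, 4.902, 6.533)

(x, y, z) = (4.778, 4.902, 6.533)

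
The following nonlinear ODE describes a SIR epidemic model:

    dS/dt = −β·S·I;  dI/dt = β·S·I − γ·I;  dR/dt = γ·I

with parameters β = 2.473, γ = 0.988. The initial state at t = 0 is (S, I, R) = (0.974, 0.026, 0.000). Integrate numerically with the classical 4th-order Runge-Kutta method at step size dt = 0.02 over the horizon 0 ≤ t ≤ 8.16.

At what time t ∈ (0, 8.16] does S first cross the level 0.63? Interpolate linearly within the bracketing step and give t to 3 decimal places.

t = 1.838

t=0.000: state=(0.974, 0.026, 0.000)
step 1 (dt=0.02): k1=(-0.063, 0.037, 0.026), k2=(-0.063, 0.037, 0.026), k3=(-0.063, 0.037, 0.026), k4=(-0.064, 0.038, 0.026); state += dt/6·(k1+2k2+2k3+k4)
t=0.020: state=(0.973, 0.027, 0.001)
t=0.040: state=(0.971, 0.028, 0.001)
t=0.060: state=(0.970, 0.028, 0.002)
continuing one RK4 step at a time; state shown every 25 steps (Δt=0.5):
t=0.500: state=(0.930, 0.052, 0.019)
t=1.000: state=(0.851, 0.095, 0.054)
t=1.500: state=(0.730, 0.155, 0.115)
t=1.820: state=(0.636, 0.194, 0.171)
next step: t=1.840: state=(0.629, 0.196, 0.174) — S has crossed 0.63
linear interpolation between t=1.820 (0.63558) and t=1.840 (0.62947) → t≈1.838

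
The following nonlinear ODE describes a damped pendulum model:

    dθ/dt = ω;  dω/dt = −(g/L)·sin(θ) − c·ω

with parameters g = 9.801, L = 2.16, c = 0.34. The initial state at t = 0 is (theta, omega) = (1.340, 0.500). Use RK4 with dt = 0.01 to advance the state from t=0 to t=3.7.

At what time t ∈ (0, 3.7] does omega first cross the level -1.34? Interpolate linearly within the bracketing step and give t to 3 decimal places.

t=0.000: state=(1.340, 0.500)
step 1 (dt=0.01): k1=(0.500, -4.587), k2=(0.477, -4.582), k3=(0.477, -4.582), k4=(0.454, -4.577); state += dt/6·(k1+2k2+2k3+k4)
t=0.010: state=(1.345, 0.454)
t=0.020: state=(1.349, 0.408)
t=0.030: state=(1.353, 0.363)
continuing one RK4 step at a time; state shown every 20 steps (Δt=0.2):
t=0.200: state=(1.350, -0.391)
t=0.400: state=(1.189, -1.205)
t=0.430: state=(1.151, -1.318)
next step: t=0.440: state=(1.138, -1.354) — omega has crossed -1.34
linear interpolation between t=0.430 (-1.31759) and t=0.440 (-1.35435) → t≈0.436

t = 0.436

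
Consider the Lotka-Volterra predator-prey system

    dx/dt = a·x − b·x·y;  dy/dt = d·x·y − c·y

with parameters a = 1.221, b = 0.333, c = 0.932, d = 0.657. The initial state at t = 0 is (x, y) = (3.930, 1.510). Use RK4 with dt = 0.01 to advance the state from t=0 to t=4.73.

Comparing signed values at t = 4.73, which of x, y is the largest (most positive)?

t=0.000: state=(3.930, 1.510)
step 1 (dt=0.01): k1=(2.822, 2.492), k2=(2.816, 2.526), k3=(2.816, 2.526), k4=(2.809, 2.562); state += dt/6·(k1+2k2+2k3+k4)
t=0.010: state=(3.958, 1.535)
t=0.020: state=(3.986, 1.561)
t=0.030: state=(4.014, 1.588)
continuing one RK4 step at a time; state shown every 20 steps (Δt=0.2):
t=0.200: state=(4.447, 2.176)
t=0.400: state=(4.743, 3.315)
t=0.600: state=(4.592, 5.111)
t=0.800: state=(3.865, 7.437)
t=1.000: state=(2.790, 9.571)
t=1.200: state=(1.801, 10.710)
t=1.400: state=(1.120, 10.731)
t=1.600: state=(0.714, 10.022)
t=1.800: state=(0.484, 8.986)
t=2.000: state=(0.352, 7.873)
t=2.200: state=(0.276, 6.806)
t=2.400: state=(0.231, 5.839)
t=2.600: state=(0.206, 4.986)
t=2.800: state=(0.194, 4.248)
t=3.000: state=(0.190, 3.615)
t=3.200: state=(0.194, 3.077)
t=3.400: state=(0.205, 2.622)
t=3.600: state=(0.223, 2.238)
t=3.800: state=(0.248, 1.915)
t=4.000: state=(0.281, 1.646)
t=4.200: state=(0.325, 1.421)
t=4.400: state=(0.379, 1.235)
t=4.600: state=(0.448, 1.082)
t=4.730: state=(0.502, 0.998)
compare at T: x=0.502, y=0.998

largest component: y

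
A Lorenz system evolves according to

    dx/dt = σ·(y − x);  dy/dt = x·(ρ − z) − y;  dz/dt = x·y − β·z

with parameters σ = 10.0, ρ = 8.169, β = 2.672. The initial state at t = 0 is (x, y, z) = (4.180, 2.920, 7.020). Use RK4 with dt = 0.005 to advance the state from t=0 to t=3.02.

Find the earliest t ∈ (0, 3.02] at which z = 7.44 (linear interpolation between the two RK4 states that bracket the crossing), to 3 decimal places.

t = 0.672

t=0.000: state=(4.180, 2.920, 7.020)
step 1 (dt=0.005): k1=(-12.600, 1.883, -6.552), k2=(-12.238, 1.910, -6.581), k3=(-12.246, 1.911, -6.577), k4=(-11.892, 1.938, -6.603); state += dt/6·(k1+2k2+2k3+k4)
t=0.005: state=(4.119, 2.930, 6.987)
t=0.010: state=(4.061, 2.939, 6.954)
t=0.015: state=(4.007, 2.950, 6.921)
continuing one RK4 step at a time; state shown every 20 steps (Δt=0.1):
t=0.100: state=(3.468, 3.167, 6.367)
t=0.200: state=(3.407, 3.536, 5.874)
t=0.300: state=(3.660, 4.013, 5.665)
t=0.400: state=(4.076, 4.538, 5.793)
t=0.500: state=(4.543, 4.994, 6.252)
t=0.600: state=(4.931, 5.232, 6.934)
t=0.670: state=(5.083, 5.211, 7.428)
next step: t=0.675: state=(5.089, 5.203, 7.461) — z has crossed 7.44
linear interpolation between t=0.670 (7.42831) and t=0.675 (7.46125) → t≈0.672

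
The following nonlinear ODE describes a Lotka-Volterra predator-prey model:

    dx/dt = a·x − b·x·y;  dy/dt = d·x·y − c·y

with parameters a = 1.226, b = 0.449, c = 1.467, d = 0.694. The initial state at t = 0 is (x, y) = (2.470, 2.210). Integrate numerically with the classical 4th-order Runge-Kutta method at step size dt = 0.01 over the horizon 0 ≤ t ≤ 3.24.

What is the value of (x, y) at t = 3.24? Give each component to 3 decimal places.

t=0.000: state=(2.470, 2.210)
step 1 (dt=0.01): k1=(0.577, 0.546), k2=(0.575, 0.551), k3=(0.575, 0.551), k4=(0.572, 0.556); state += dt/6·(k1+2k2+2k3+k4)
t=0.010: state=(2.476, 2.216)
t=0.020: state=(2.481, 2.221)
t=0.030: state=(2.487, 2.227)
continuing one RK4 step at a time; state shown every 20 steps (Δt=0.2):
t=0.200: state=(2.574, 2.339)
t=0.400: state=(2.647, 2.507)
t=0.600: state=(2.677, 2.707)
t=0.800: state=(2.656, 2.925)
t=1.000: state=(2.585, 3.140)
t=1.200: state=(2.470, 3.327)
t=1.400: state=(2.326, 3.461)
t=1.600: state=(2.171, 3.527)
t=1.800: state=(2.021, 3.518)
t=2.000: state=(1.889, 3.440)
t=2.200: state=(1.782, 3.308)
t=2.400: state=(1.704, 3.141)
t=2.600: state=(1.656, 2.957)
t=2.800: state=(1.636, 2.770)
t=3.000: state=(1.644, 2.593)
t=3.200: state=(1.676, 2.434)
t=3.240: state=(1.686, 2.405)

(x, y) = (1.686, 2.405)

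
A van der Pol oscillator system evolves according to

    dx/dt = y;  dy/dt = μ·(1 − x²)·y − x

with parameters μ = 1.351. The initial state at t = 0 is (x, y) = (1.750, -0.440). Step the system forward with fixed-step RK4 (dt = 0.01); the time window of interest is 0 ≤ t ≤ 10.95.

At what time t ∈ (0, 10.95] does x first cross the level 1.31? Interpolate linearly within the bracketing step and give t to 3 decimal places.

t = 0.733

t=0.000: state=(1.750, -0.440)
step 1 (dt=0.01): k1=(-0.440, -0.524), k2=(-0.443, -0.519), k3=(-0.443, -0.519), k4=(-0.445, -0.514); state += dt/6·(k1+2k2+2k3+k4)
t=0.010: state=(1.746, -0.445)
t=0.020: state=(1.741, -0.450)
t=0.030: state=(1.737, -0.455)
continuing one RK4 step at a time; state shown every 50 steps (Δt=0.5):
t=0.500: state=(1.475, -0.654)
t=0.730: state=(1.312, -0.767)
next step: t=0.740: state=(1.304, -0.773) — x has crossed 1.31
linear interpolation between t=0.730 (1.31218) and t=0.740 (1.30448) → t≈0.733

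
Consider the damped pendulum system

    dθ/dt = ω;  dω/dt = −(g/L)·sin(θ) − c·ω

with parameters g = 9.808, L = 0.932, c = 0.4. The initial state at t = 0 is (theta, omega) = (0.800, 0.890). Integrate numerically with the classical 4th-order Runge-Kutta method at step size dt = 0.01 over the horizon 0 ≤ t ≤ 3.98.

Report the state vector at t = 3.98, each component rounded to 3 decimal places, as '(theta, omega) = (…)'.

t=0.000: state=(0.800, 0.890)
step 1 (dt=0.01): k1=(0.890, -7.905), k2=(0.850, -7.922), k3=(0.850, -7.920), k4=(0.811, -7.936); state += dt/6·(k1+2k2+2k3+k4)
t=0.010: state=(0.809, 0.811)
t=0.020: state=(0.816, 0.731)
t=0.030: state=(0.823, 0.652)
continuing one RK4 step at a time; state shown every 20 steps (Δt=0.2):
t=0.200: state=(0.819, -0.679)
t=0.400: state=(0.549, -1.932)
t=0.600: state=(0.097, -2.431)
t=0.800: state=(-0.357, -1.962)
t=1.000: state=(-0.641, -0.809)
t=1.200: state=(-0.669, 0.521)
t=1.400: state=(-0.451, 1.581)
t=1.600: state=(-0.080, 1.996)
t=1.800: state=(0.293, 1.611)
t=2.000: state=(0.526, 0.651)
t=2.200: state=(0.543, -0.462)
t=2.400: state=(0.357, -1.330)
t=2.600: state=(0.049, -1.640)
t=2.800: state=(-0.254, -1.292)
t=3.000: state=(-0.436, -0.481)
t=3.200: state=(-0.439, 0.442)
t=3.400: state=(-0.275, 1.134)
t=3.600: state=(-0.018, 1.345)
t=3.800: state=(0.226, 1.018)
t=3.980: state=(0.357, 0.404)

(theta, omega) = (0.357, 0.404)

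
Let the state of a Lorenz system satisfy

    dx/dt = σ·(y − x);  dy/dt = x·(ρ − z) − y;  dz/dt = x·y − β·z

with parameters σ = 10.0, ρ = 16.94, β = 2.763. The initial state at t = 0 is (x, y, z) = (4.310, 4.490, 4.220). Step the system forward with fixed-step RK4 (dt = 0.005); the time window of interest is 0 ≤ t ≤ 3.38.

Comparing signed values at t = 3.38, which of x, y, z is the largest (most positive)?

t=0.000: state=(4.310, 4.490, 4.220)
step 1 (dt=0.005): k1=(1.800, 50.333, 7.692), k2=(3.013, 50.182, 8.202), k3=(2.979, 50.215, 8.211), k4=(4.162, 50.094, 8.731); state += dt/6·(k1+2k2+2k3+k4)
t=0.005: state=(4.325, 4.741, 4.261)
t=0.010: state=(4.351, 4.991, 4.307)
t=0.015: state=(4.389, 5.241, 4.359)
continuing one RK4 step at a time; state shown every 40 steps (Δt=0.2):
t=0.200: state=(10.344, 14.212, 14.140)
t=0.400: state=(7.472, 2.128, 22.921)
t=0.600: state=(1.280, 0.333, 13.503)
t=0.800: state=(1.002, 1.371, 7.889)
t=1.000: state=(2.828, 4.526, 5.368)
t=1.200: state=(8.924, 12.959, 11.595)
t=1.400: state=(9.030, 4.300, 23.680)
t=1.600: state=(2.026, 0.659, 14.746)
t=1.800: state=(1.518, 1.992, 8.770)
t=2.000: state=(3.895, 6.042, 6.658)
t=2.200: state=(10.159, 12.994, 15.754)
t=2.400: state=(7.090, 2.803, 21.623)
t=2.600: state=(2.168, 1.513, 13.351)
t=2.800: state=(2.731, 3.809, 8.569)
t=3.000: state=(6.870, 9.940, 10.126)
t=3.200: state=(10.180, 8.386, 21.882)
t=3.380: state=(4.538, 2.036, 17.839)
compare at T: x=4.538, y=2.036, z=17.839

largest component: z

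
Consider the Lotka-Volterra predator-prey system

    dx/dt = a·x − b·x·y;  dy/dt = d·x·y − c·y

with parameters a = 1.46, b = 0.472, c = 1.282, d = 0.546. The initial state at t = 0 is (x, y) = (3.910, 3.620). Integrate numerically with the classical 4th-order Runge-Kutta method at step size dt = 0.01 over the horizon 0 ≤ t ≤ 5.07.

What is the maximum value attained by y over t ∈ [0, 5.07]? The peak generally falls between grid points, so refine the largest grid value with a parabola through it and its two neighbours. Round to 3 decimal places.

t=0.000: state=(3.910, 3.620)
step 1 (dt=0.01): k1=(-0.972, 3.087), k2=(-0.999, 3.091), k3=(-0.999, 3.091), k4=(-1.027, 3.094); state += dt/6·(k1+2k2+2k3+k4)
t=0.010: state=(3.900, 3.651)
t=0.020: state=(3.889, 3.682)
t=0.030: state=(3.878, 3.713)
continuing one RK4 step at a time; state shown every 20 steps (Δt=0.2):
t=0.200: state=(3.614, 4.232)
t=0.400: state=(3.163, 4.746)
t=0.600: state=(2.663, 5.048)
t=0.800: state=(2.205, 5.092)
t=1.000: state=(1.839, 4.909)
t=1.200: state=(1.573, 4.573)
t=1.400: state=(1.394, 4.158)
t=1.600: state=(1.287, 3.723)
t=1.800: state=(1.237, 3.305)
t=2.000: state=(1.235, 2.926)
t=2.200: state=(1.275, 2.596)
t=2.400: state=(1.355, 2.318)
t=2.600: state=(1.474, 2.093)
t=2.800: state=(1.634, 1.918)
t=3.000: state=(1.837, 1.793)
t=3.200: state=(2.085, 1.718)
t=3.400: state=(2.377, 1.696)
t=3.600: state=(2.709, 1.732)
t=3.800: state=(3.068, 1.837)
t=4.000: state=(3.426, 2.026)
t=4.200: state=(3.740, 2.320)
t=4.400: state=(3.949, 2.736)
t=4.600: state=(3.986, 3.271)
t=4.800: state=(3.809, 3.881)
t=5.000: state=(3.437, 4.468)
t=5.070: state=(3.275, 4.644)
largest grid value and its neighbours: y(0.720)=5.10449, y(0.730)=5.10504, y(0.740)=5.10497
parabola through these three points peaks at t≈0.734 with y≈5.10509

max y = 5.105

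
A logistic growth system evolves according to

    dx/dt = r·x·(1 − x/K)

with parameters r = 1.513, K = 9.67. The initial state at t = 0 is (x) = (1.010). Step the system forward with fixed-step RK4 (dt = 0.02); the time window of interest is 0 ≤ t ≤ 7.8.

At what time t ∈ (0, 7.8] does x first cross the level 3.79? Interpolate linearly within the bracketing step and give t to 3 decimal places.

t=0.000: state=(1.010)
step 1 (dt=0.02): k1=(1.369), k2=(1.385), k3=(1.385), k4=(1.402); state += dt/6·(k1+2k2+2k3+k4)
t=0.020: state=(1.038)
t=0.040: state=(1.066)
t=0.060: state=(1.095)
continuing one RK4 step at a time; state shown every 25 steps (Δt=0.5):
t=0.500: state=(1.925)
t=1.000: state=(3.348)
t=1.120: state=(3.755)
next step: t=1.140: state=(3.825) — x has crossed 3.79
linear interpolation between t=1.120 (3.75546) and t=1.140 (3.82519) → t≈1.130

t = 1.130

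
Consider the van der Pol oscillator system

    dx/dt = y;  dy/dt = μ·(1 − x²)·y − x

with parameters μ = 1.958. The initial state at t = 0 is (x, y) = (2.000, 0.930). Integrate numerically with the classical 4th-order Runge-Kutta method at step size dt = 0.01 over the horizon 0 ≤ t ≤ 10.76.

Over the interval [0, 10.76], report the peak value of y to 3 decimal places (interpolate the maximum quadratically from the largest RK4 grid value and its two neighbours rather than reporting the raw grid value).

t=0.000: state=(2.000, 0.930)
step 1 (dt=0.01): k1=(0.930, -7.463), k2=(0.893, -7.281), k3=(0.894, -7.285), k4=(0.857, -7.104); state += dt/6·(k1+2k2+2k3+k4)
t=0.010: state=(2.009, 0.857)
t=0.020: state=(2.017, 0.788)
t=0.030: state=(2.025, 0.722)
continuing one RK4 step at a time; state shown every 50 steps (Δt=0.5):
t=0.500: state=(2.029, -0.273)
t=1.000: state=(1.867, -0.360)
t=1.500: state=(1.671, -0.428)
t=2.000: state=(1.431, -0.544)
t=2.500: state=(1.106, -0.790)
t=3.000: state=(0.567, -1.514)
t=3.500: state=(-0.679, -3.650)
t=4.000: state=(-1.970, -0.655)
t=4.500: state=(-1.960, 0.290)
t=5.000: state=(-1.788, 0.383)
t=5.500: state=(-1.577, 0.468)
t=6.000: state=(-1.310, 0.621)
t=6.500: state=(-0.922, 0.991)
t=7.000: state=(-0.182, 2.233)
t=7.500: state=(1.435, 3.182)
t=8.000: state=(2.019, -0.049)
t=8.500: state=(1.894, -0.340)
t=9.000: state=(1.705, -0.414)
t=9.500: state=(1.475, -0.519)
t=10.000: state=(1.169, -0.733)
t=10.500: state=(0.683, -1.324)
t=10.760: state=(0.250, -2.101)
largest grid value and its neighbours: y(7.350)=3.76361, y(7.360)=3.76620, y(7.370)=3.76321
parabola through these three points peaks at t≈7.360 with y≈3.76620

max y = 3.766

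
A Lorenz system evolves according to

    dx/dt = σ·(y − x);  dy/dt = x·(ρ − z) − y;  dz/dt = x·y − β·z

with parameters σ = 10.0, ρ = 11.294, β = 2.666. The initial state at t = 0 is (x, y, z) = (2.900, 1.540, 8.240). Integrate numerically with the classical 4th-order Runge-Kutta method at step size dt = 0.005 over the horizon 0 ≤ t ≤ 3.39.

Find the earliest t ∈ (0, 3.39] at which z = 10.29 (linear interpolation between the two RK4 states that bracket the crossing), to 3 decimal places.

t=0.000: state=(2.900, 1.540, 8.240)
step 1 (dt=0.005): k1=(-13.600, 7.317, -17.502), k2=(-13.077, 7.320, -17.385), k3=(-13.090, 7.323, -17.384), k4=(-12.579, 7.326, -17.267); state += dt/6·(k1+2k2+2k3+k4)
t=0.005: state=(2.835, 1.577, 8.153)
t=0.010: state=(2.774, 1.613, 8.067)
t=0.015: state=(2.718, 1.650, 7.983)
continuing one RK4 step at a time; state shown every 40 steps (Δt=0.2):
t=0.200: state=(2.647, 3.269, 5.752)
t=0.400: state=(4.849, 6.373, 6.234)
t=0.560: state=(7.210, 8.249, 10.259)
next step: t=0.565: state=(7.260, 8.242, 10.420) — z has crossed 10.29
linear interpolation between t=0.560 (10.25910) and t=0.565 (10.41958) → t≈0.561

t = 0.561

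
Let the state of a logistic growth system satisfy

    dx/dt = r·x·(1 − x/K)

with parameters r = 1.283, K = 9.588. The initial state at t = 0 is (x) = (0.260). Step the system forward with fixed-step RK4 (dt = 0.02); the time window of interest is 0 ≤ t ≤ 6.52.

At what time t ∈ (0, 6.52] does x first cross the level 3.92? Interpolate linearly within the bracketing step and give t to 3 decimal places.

t=0.000: state=(0.260)
step 1 (dt=0.02): k1=(0.325), k2=(0.328), k3=(0.329), k4=(0.333); state += dt/6·(k1+2k2+2k3+k4)
t=0.020: state=(0.267)
t=0.040: state=(0.273)
t=0.060: state=(0.280)
continuing one RK4 step at a time; state shown every 25 steps (Δt=0.5):
t=0.500: state=(0.482)
t=1.000: state=(0.876)
t=1.500: state=(1.537)
t=2.000: state=(2.552)
t=2.500: state=(3.911)
next step: t=2.520: state=(3.971) — x has crossed 3.92
linear interpolation between t=2.500 (3.91108) and t=2.520 (3.97064) → t≈2.503

t = 2.503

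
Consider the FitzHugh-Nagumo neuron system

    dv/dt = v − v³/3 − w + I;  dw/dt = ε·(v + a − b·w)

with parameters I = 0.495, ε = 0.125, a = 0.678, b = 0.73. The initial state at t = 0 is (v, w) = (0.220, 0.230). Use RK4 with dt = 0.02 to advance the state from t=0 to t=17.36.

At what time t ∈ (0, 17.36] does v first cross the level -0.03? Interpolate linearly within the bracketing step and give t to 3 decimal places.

t = 9.342

t=0.000: state=(0.220, 0.230)
step 1 (dt=0.02): k1=(0.481, 0.091), k2=(0.485, 0.092), k3=(0.485, 0.092), k4=(0.489, 0.092); state += dt/6·(k1+2k2+2k3+k4)
t=0.020: state=(0.230, 0.232)
t=0.040: state=(0.240, 0.234)
t=0.060: state=(0.250, 0.236)
continuing one RK4 step at a time; state shown every 50 steps (Δt=1):
t=1.000: state=(0.885, 0.354)
t=2.000: state=(1.499, 0.552)
t=3.000: state=(1.598, 0.774)
t=4.000: state=(1.510, 0.974)
t=5.000: state=(1.380, 1.142)
t=6.000: state=(1.223, 1.279)
t=7.000: state=(1.029, 1.384)
t=8.000: state=(0.755, 1.452)
t=9.000: state=(0.260, 1.470)
t=9.340: state=(-0.028, 1.458)
next step: t=9.360: state=(-0.048, 1.457) — v has crossed -0.03
linear interpolation between t=9.340 (-0.02828) and t=9.360 (-0.04831) → t≈9.342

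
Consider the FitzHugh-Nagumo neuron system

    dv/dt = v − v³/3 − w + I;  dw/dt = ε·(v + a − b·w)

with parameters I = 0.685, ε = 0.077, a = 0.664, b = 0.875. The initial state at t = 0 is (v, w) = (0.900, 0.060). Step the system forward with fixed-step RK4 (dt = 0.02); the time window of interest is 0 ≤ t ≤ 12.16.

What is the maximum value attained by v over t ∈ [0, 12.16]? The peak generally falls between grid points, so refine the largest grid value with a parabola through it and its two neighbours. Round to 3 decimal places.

t=0.000: state=(0.900, 0.060)
step 1 (dt=0.02): k1=(1.282, 0.116), k2=(1.283, 0.117), k3=(1.283, 0.117), k4=(1.284, 0.118); state += dt/6·(k1+2k2+2k3+k4)
t=0.020: state=(0.926, 0.062)
t=0.040: state=(0.951, 0.065)
t=0.060: state=(0.977, 0.067)
continuing one RK4 step at a time; state shown every 25 steps (Δt=0.5):
t=0.500: state=(1.488, 0.129)
t=1.000: state=(1.798, 0.213)
t=1.500: state=(1.880, 0.301)
t=2.000: state=(1.879, 0.388)
t=2.500: state=(1.855, 0.471)
t=3.000: state=(1.824, 0.550)
t=3.500: state=(1.792, 0.625)
t=4.000: state=(1.759, 0.697)
t=4.500: state=(1.725, 0.765)
t=5.000: state=(1.692, 0.829)
t=5.500: state=(1.658, 0.890)
t=6.000: state=(1.625, 0.948)
t=6.500: state=(1.591, 1.003)
t=7.000: state=(1.556, 1.054)
t=7.500: state=(1.521, 1.103)
t=8.000: state=(1.486, 1.148)
t=8.500: state=(1.450, 1.191)
t=9.000: state=(1.414, 1.231)
t=9.500: state=(1.376, 1.268)
t=10.000: state=(1.338, 1.303)
t=10.500: state=(1.298, 1.334)
t=11.000: state=(1.257, 1.364)
t=11.500: state=(1.214, 1.390)
t=12.000: state=(1.169, 1.415)
t=12.160: state=(1.154, 1.422)
largest grid value and its neighbours: v(1.680)=1.88481, v(1.700)=1.88488, v(1.720)=1.88487
parabola through these three points peaks at t≈1.709 with v≈1.88489

max v = 1.885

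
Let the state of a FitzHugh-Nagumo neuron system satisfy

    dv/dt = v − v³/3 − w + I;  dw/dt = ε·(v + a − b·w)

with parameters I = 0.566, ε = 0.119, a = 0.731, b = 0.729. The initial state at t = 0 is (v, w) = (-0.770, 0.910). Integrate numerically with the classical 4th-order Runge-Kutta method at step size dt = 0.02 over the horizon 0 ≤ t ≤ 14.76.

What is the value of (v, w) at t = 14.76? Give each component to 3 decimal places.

(v, w) = (-0.404, -0.158)

t=0.000: state=(-0.770, 0.910)
step 1 (dt=0.02): k1=(-0.962, -0.084), k2=(-0.965, -0.085), k3=(-0.965, -0.085), k4=(-0.968, -0.086); state += dt/6·(k1+2k2+2k3+k4)
t=0.020: state=(-0.789, 0.908)
t=0.040: state=(-0.809, 0.907)
t=0.060: state=(-0.828, 0.905)
continuing one RK4 step at a time; state shown every 25 steps (Δt=0.5):
t=0.500: state=(-1.253, 0.855)
t=1.000: state=(-1.593, 0.777)
t=1.500: state=(-1.730, 0.689)
t=2.000: state=(-1.754, 0.601)
t=2.500: state=(-1.735, 0.516)
t=3.000: state=(-1.702, 0.437)
t=3.500: state=(-1.665, 0.363)
t=4.000: state=(-1.626, 0.294)
t=4.500: state=(-1.586, 0.231)
t=5.000: state=(-1.546, 0.172)
t=5.500: state=(-1.506, 0.119)
t=6.000: state=(-1.466, 0.070)
t=6.500: state=(-1.426, 0.025)
t=7.000: state=(-1.385, -0.015)
t=7.500: state=(-1.344, -0.052)
t=8.000: state=(-1.302, -0.084)
t=8.500: state=(-1.260, -0.112)
t=9.000: state=(-1.217, -0.137)
t=9.500: state=(-1.173, -0.158)
t=10.000: state=(-1.128, -0.176)
t=10.500: state=(-1.081, -0.190)
t=11.000: state=(-1.031, -0.201)
t=11.500: state=(-0.979, -0.209)
t=12.000: state=(-0.923, -0.212)
t=12.500: state=(-0.861, -0.213)
t=13.000: state=(-0.791, -0.209)
t=13.500: state=(-0.710, -0.202)
t=14.000: state=(-0.611, -0.189)
t=14.500: state=(-0.486, -0.171)
t=14.760: state=(-0.404, -0.158)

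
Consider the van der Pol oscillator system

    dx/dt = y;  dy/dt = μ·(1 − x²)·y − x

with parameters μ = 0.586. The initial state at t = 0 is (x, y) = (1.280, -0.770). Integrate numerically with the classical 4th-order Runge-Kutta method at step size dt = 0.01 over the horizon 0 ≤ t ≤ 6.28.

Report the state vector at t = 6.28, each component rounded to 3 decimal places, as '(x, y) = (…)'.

t=0.000: state=(1.280, -0.770)
step 1 (dt=0.01): k1=(-0.770, -0.992), k2=(-0.775, -0.991), k3=(-0.775, -0.991), k4=(-0.780, -0.990); state += dt/6·(k1+2k2+2k3+k4)
t=0.010: state=(1.272, -0.780)
t=0.020: state=(1.264, -0.790)
t=0.030: state=(1.256, -0.800)
continuing one RK4 step at a time; state shown every 25 steps (Δt=0.25):
t=0.250: state=(1.057, -1.015)
t=0.500: state=(0.772, -1.271)
t=0.750: state=(0.419, -1.553)
t=1.000: state=(-0.006, -1.840)
t=1.250: state=(-0.494, -2.042)
t=1.500: state=(-1.004, -1.979)
t=1.750: state=(-1.451, -1.532)
t=2.000: state=(-1.751, -0.853)
t=2.250: state=(-1.882, -0.219)
t=2.500: state=(-1.875, 0.243)
t=2.750: state=(-1.772, 0.561)
t=3.000: state=(-1.601, 0.798)
t=3.250: state=(-1.375, 1.010)
t=3.500: state=(-1.095, 1.233)
t=3.750: state=(-0.756, 1.492)
t=4.000: state=(-0.346, 1.795)
t=4.250: state=(0.142, 2.100)
t=4.500: state=(0.692, 2.254)
t=4.750: state=(1.237, 2.026)
t=5.000: state=(1.669, 1.375)
t=5.250: state=(1.915, 0.603)
t=5.500: state=(1.985, -0.003)
t=5.750: state=(1.931, -0.404)
t=6.000: state=(1.794, -0.673)
t=6.250: state=(1.599, -0.883)
t=6.280: state=(1.572, -0.907)

(x, y) = (1.572, -0.907)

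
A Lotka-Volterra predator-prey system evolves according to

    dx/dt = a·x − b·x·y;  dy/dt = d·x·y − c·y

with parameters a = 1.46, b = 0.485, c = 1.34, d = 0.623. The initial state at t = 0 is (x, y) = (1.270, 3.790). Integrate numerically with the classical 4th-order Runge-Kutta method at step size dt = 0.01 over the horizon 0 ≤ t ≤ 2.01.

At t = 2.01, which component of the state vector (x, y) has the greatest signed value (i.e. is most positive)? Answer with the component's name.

t=0.000: state=(1.270, 3.790)
step 1 (dt=0.01): k1=(-0.480, -2.080), k2=(-0.473, -2.080), k3=(-0.473, -2.080), k4=(-0.466, -2.080); state += dt/6·(k1+2k2+2k3+k4)
t=0.010: state=(1.265, 3.769)
t=0.020: state=(1.261, 3.748)
t=0.030: state=(1.256, 3.728)
continuing one RK4 step at a time; state shown every 10 steps (Δt=0.1):
t=0.100: state=(1.229, 3.583)
t=0.200: state=(1.201, 3.380)
t=0.300: state=(1.186, 3.184)
t=0.400: state=(1.181, 2.997)
t=0.500: state=(1.187, 2.822)
t=0.600: state=(1.203, 2.659)
t=0.700: state=(1.228, 2.508)
t=0.800: state=(1.262, 2.370)
t=0.900: state=(1.306, 2.246)
t=1.000: state=(1.359, 2.134)
t=1.100: state=(1.422, 2.035)
t=1.200: state=(1.494, 1.949)
t=1.300: state=(1.576, 1.876)
t=1.400: state=(1.667, 1.815)
t=1.500: state=(1.769, 1.766)
t=1.600: state=(1.881, 1.731)
t=1.700: state=(2.002, 1.708)
t=1.800: state=(2.134, 1.699)
t=1.900: state=(2.273, 1.705)
t=2.000: state=(2.421, 1.726)
t=2.010: state=(2.436, 1.729)
compare at T: x=2.436, y=1.729

largest component: x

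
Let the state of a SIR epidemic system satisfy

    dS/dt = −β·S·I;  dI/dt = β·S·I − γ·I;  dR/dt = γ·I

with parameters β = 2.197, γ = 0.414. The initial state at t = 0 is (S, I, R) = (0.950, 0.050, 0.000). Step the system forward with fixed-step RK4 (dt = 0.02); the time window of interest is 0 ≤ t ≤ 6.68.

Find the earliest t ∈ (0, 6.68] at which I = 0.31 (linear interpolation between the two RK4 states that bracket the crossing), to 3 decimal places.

t=0.000: state=(0.950, 0.050, 0.000)
step 1 (dt=0.02): k1=(-0.104, 0.084, 0.021), k2=(-0.106, 0.085, 0.021), k3=(-0.106, 0.085, 0.021), k4=(-0.108, 0.086, 0.021); state += dt/6·(k1+2k2+2k3+k4)
t=0.020: state=(0.948, 0.052, 0.000)
t=0.040: state=(0.946, 0.053, 0.001)
t=0.060: state=(0.943, 0.055, 0.001)
continuing one RK4 step at a time; state shown every 25 steps (Δt=0.5):
t=0.500: state=(0.873, 0.111, 0.016)
t=1.000: state=(0.731, 0.220, 0.049)
t=1.320: state=(0.608, 0.308, 0.084)
next step: t=1.340: state=(0.599, 0.314, 0.087) — I has crossed 0.31
linear interpolation between t=1.320 (0.30822) and t=1.340 (0.31390) → t≈1.326

t = 1.326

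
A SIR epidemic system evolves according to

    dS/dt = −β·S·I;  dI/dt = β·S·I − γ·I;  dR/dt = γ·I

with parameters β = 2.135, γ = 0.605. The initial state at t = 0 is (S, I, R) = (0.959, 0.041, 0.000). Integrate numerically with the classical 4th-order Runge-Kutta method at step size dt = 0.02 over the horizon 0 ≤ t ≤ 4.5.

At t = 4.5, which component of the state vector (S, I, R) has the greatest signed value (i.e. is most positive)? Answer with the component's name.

largest component: R

t=0.000: state=(0.959, 0.041, 0.000)
step 1 (dt=0.02): k1=(-0.084, 0.059, 0.025), k2=(-0.085, 0.060, 0.025), k3=(-0.085, 0.060, 0.025), k4=(-0.086, 0.061, 0.026); state += dt/6·(k1+2k2+2k3+k4)
t=0.020: state=(0.957, 0.042, 0.001)
t=0.040: state=(0.956, 0.043, 0.001)
t=0.060: state=(0.954, 0.045, 0.002)
continuing one RK4 step at a time; state shown every 10 steps (Δt=0.2):
t=0.200: state=(0.940, 0.054, 0.006)
t=0.400: state=(0.915, 0.072, 0.013)
t=0.600: state=(0.883, 0.093, 0.023)
t=0.800: state=(0.844, 0.120, 0.036)
t=1.000: state=(0.797, 0.151, 0.052)
t=1.200: state=(0.742, 0.185, 0.073)
t=1.400: state=(0.680, 0.223, 0.097)
t=1.600: state=(0.614, 0.260, 0.127)
t=1.800: state=(0.545, 0.295, 0.160)
t=2.000: state=(0.477, 0.325, 0.198)
t=2.200: state=(0.413, 0.348, 0.239)
t=2.400: state=(0.355, 0.363, 0.282)
t=2.600: state=(0.303, 0.370, 0.326)
t=2.800: state=(0.259, 0.370, 0.371)
t=3.000: state=(0.221, 0.363, 0.415)
t=3.200: state=(0.190, 0.351, 0.459)
t=3.400: state=(0.164, 0.336, 0.500)
t=3.600: state=(0.143, 0.317, 0.540)
t=3.800: state=(0.125, 0.298, 0.577)
t=4.000: state=(0.111, 0.277, 0.612)
t=4.200: state=(0.099, 0.257, 0.644)
t=4.400: state=(0.089, 0.237, 0.674)
t=4.500: state=(0.085, 0.227, 0.688)
compare at T: S=0.085, I=0.227, R=0.688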